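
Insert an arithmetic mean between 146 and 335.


AM = (146 + 335)/2 = 481/2 = 240.5

AM = 240.5


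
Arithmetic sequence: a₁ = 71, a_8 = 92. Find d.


d = (aₙ - a₁)/(n-1)
= (92 - 71)/(8-1)
= 21/7 = 3

d = 3


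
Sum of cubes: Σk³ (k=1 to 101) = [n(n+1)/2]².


n(n+1)/2 = 101×102/2 = 5151
Σk³ = 5151² = 26532801

Σk³ = 26532801


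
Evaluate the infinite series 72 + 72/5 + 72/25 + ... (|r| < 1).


S∞ = a₁/(1-r) = 72/(1 - 1/5)
= 72/(4/5)
= 90

S∞ = 90


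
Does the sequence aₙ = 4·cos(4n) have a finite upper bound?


For all n, -1 ≤ cos(4n) ≤ 1, so -4 ≤ 4·cos(4n) ≤ 4
Lower bound: -4, Upper bound: 4
The sequence IS bounded

Bounded (-4 ≤ aₙ ≤ 4)


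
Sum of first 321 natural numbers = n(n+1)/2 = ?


n(n+1)/2 = 321×322/2 = 103362/2 = 51681

Σk = 51681


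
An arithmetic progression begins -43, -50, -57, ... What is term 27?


aₙ = a₁ + (n-1)d
= -43 + (27-1)×-7
= -43 - 182
= -225

a_27 = -225


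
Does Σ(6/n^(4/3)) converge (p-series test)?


p-series test: Σ c/n^p converges if p > 1, diverges if p ≤ 1 (constant c > 0 doesn't affect convergence).
p = 4/3
4/3 > 1 → CONVERGES

Converges (p = 4/3 > 1)


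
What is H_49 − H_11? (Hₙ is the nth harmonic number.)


Σₖ₌12^49 1/k = 1/12 + 1/13 + 1/14 + ... + 1/49
= 4522522398000006949811/3099044504245996706400
≈ 1.4593

Sum = 4522522398000006949811/3099044504245996706400 ≈ 1.4593


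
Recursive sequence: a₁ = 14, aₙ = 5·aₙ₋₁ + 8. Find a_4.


Computing step by step:
a_1 = 14
a_2 = 78
a_3 = 398
a_4 = 1998


a_4 = 1998


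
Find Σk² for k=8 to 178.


Σₖ₌8^178 k² = Σₖ₌₁^178 k² − Σₖ₌₁^7 k²
= 178·179·357/6 − 7·8·15/6
= 1895789 − 140 = 1895649

Σk² = 1895649


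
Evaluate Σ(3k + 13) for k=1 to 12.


Σ(3k+13) = 3·Σk + 13·n
= 3·78 + 13·12
= 234 + 156 = 390

Σ = 390


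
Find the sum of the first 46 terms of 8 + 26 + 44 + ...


aₙ = 8 + (46-1)×18 = 818
Sₙ = n(a₁+aₙ)/2 = 46×(8+818)/2
= 46×826/2 = 18998

S_46 = 18998


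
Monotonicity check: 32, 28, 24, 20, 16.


Differences: -4, -4, -4, -4
All differences < 0 → strictly DECREASING

Monotonically decreasing


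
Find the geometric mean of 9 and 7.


GM = √(9×7) = √63 = 7.9373

GM = 7.9373


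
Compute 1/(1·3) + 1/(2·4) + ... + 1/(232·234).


1/(k(k+2)) = (1/2)·(1/k - 1/(k+2)) (partial fractions)
Telescoping: Σ = (1/2)·(1 + 1/2 - 1/233 - 1/234) = 20329/27261

Sum = 20329/27261


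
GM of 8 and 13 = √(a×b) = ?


GM = √(8×13) = √104 = 10.198

GM = 10.198


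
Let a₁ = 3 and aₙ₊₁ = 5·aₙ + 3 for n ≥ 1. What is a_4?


Computing step by step:
a_1 = 3
a_2 = 18
a_3 = 93
a_4 = 468


a_4 = 468


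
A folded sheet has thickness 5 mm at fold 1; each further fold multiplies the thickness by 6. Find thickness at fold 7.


aₙ = a₁·r^(n-1)
= 5×6^6
= 5×46656
= 233280

a_7 = 233280


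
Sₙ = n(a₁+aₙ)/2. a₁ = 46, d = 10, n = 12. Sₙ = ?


aₙ = 46 + (12-1)×10 = 156
Sₙ = n(a₁+aₙ)/2 = 12×(46+156)/2
= 12×202/2 = 1212

S_12 = 1212


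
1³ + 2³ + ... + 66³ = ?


n(n+1)/2 = 66×67/2 = 2211
Σk³ = 2211² = 4888521

Σk³ = 4888521


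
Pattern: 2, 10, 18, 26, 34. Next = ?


Pattern: arithmetic (d=8)
Terms: 2, 10, 18, 26, 34
Next term = 42

Next term = 42


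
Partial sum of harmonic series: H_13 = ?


H_13 = 1/1 + 1/2 + 1/3 + ... + 1/13
= 1145993/360360
≈ 3.1801

H_13 = 1145993/360360 ≈ 3.1801


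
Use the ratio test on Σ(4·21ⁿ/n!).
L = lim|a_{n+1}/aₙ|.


aₙ = 4·21^n/n!
a_{n+1}/aₙ = 21^(n+1)/(n+1)! × n!/21^n  (constant 4 cancels)
= 21/(n+1)
L = lim(n→∞) 21/(n+1) = 0
L < 1 → series CONVERGES

Converges (ratio test: L = 0 < 1)


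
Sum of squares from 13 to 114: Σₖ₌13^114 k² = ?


Σₖ₌13^114 k² = Σₖ₌₁^114 k² − Σₖ₌₁^12 k²
= 114·115·229/6 − 12·13·25/6
= 500365 − 650 = 499715

Σk² = 499715


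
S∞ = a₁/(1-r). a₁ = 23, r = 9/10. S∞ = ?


S∞ = a₁/(1-r) = 23/(1 - 9/10)
= 23/(1/10)
= 230

S∞ = 230


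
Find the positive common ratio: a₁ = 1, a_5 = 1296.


r^(n-1) = aₙ/a₁
r^4 = 1296/1 = 1296
r = 1296^(1/4)
= ±6; taking r > 0 gives r = 6

r = 6


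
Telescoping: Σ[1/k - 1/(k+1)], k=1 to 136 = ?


Telescoping: adjacent terms cancel.
= 1/1 - 1/137
= 1 - 1/137 = 136/137

Sum = 136/137


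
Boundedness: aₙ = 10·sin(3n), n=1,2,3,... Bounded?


For all n, -1 ≤ sin(3n) ≤ 1, so -10 ≤ 10·sin(3n) ≤ 10
Lower bound: -10, Upper bound: 10
The sequence IS bounded

Bounded (-10 ≤ aₙ ≤ 10)


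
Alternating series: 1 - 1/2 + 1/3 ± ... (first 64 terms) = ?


S = 1 - 1/2 + 1/3 - 1/4 + 1/5 - 1/6 + 1/7 - 1/8 ± ...
= 0.6854
(Full series converges to +ln(2) ≈ +0.6931)

S_64 = 0.6854


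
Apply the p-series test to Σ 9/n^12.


p-series test: Σ c/n^p converges if p > 1, diverges if p ≤ 1 (constant c > 0 doesn't affect convergence).
p = 12
12 > 1 → CONVERGES

Converges (p = 12 > 1)


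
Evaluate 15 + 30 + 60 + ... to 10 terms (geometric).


Sₙ = 15×(2^10 - 1)/(2 - 1)
= 15×(1024 - 1)/1
= 15×1023/1
= 15345

S_10 = 15345


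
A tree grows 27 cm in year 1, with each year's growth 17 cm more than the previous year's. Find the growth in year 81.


aₙ = a₁ + (n-1)d
= 27 + (81-1)×17
= 27 + 1360
= 1387

a_81 = 1387


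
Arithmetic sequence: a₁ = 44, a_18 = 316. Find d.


d = (aₙ - a₁)/(n-1)
= (316 - 44)/(18-1)
= 272/17 = 16

d = 16


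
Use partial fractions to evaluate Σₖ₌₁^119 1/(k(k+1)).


1/(k(k+1)) = 1/k - 1/(k+1) (partial fractions)
Telescoping: Σ = 1 - 1/120 = 119/120

Sum = 119/120


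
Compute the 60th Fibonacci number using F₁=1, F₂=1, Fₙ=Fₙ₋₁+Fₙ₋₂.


Fibonacci sequence: 1, 1, 2, 3, 5, 8, 13, 21, 34, 55, 89, ...
F(60) = 1548008755920

F(60) = 1548008755920


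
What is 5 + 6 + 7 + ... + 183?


Σₖ₌5^183 k = Σₖ₌₁^183 k − Σₖ₌₁^4 k
= 183·184/2 − 4·5/2
= 16836 − 10 = 16826

Σk = 16826


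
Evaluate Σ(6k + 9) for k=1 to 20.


Σ(6k+9) = 6·Σk + 9·n
= 6·210 + 9·20
= 1260 + 180 = 1440

Σ = 1440


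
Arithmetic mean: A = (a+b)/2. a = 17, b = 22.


AM = (17 + 22)/2 = 39/2 = 19.5

AM = 19.5


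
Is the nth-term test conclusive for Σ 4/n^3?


lim(n→∞) 4/n^3 = 0
lim aₙ = 0 → nth-term test is INCONCLUSIVE
(Need other tests; this is actually a convergent p-series with p=3 > 1)

Inconclusive (lim aₙ = 0; need another test)


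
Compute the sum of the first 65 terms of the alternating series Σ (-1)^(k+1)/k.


S = 1 - 1/2 + 1/3 - 1/4 + 1/5 - 1/6 + 1/7 - 1/8 ± ...
= 0.7008
(Full series converges to +ln(2) ≈ +0.6931)

S_65 = 0.7008


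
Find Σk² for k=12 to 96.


Σₖ₌12^96 k² = Σₖ₌₁^96 k² − Σₖ₌₁^11 k²
= 96·97·193/6 − 11·12·23/6
= 299536 − 506 = 299030

Σk² = 299030


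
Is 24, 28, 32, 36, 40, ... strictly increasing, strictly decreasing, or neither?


Differences: 4, 4, 4, 4
All differences > 0 → strictly INCREASING

Monotonically increasing


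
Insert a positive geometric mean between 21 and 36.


GM = √(21×36) = √756 = 27.4955

GM = 27.4955


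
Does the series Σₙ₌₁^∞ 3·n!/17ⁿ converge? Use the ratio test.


aₙ = 3·n!/17^n
a_{n+1}/aₙ = (n+1)!/17^(n+1) × 17^n/n!  (constant 3 cancels)
= (n+1)/17
L = lim(n→∞) (n+1)/17 = ∞
L > 1 → series DIVERGES

Diverges (ratio test: L = ∞ > 1)


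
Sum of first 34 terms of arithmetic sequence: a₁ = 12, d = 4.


aₙ = 12 + (34-1)×4 = 144
Sₙ = n(a₁+aₙ)/2 = 34×(12+144)/2
= 34×156/2 = 2652

S_34 = 2652


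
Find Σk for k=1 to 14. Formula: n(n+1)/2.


n(n+1)/2 = 14×15/2 = 210/2 = 105

Σk = 105


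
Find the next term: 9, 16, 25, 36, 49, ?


Pattern: perfect squares: n²
Terms: 9, 16, 25, 36, 49
Next term = 64

Next term = 64


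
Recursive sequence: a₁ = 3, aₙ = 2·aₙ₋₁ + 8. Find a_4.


Computing step by step:
a_1 = 3
a_2 = 14
a_3 = 36
a_4 = 80


a_4 = 80


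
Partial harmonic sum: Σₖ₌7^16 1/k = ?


Σₖ₌7^16 1/k = 1/7 + 1/8 + 1/9 + 1/10 + 1/11 + 1/12 + 1/13 + 1/14 + 1/15 + 1/16
= 134159/144144
≈ 0.9307

Sum = 134159/144144 ≈ 0.9307


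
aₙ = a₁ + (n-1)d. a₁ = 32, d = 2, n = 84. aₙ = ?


aₙ = a₁ + (n-1)d
= 32 + (84-1)×2
= 32 + 166
= 198

a_84 = 198


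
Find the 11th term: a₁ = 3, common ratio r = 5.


aₙ = a₁·r^(n-1)
= 3×5^10
= 3×9765625
= 29296875

a_11 = 29296875


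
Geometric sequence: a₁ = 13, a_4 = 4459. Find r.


r^(n-1) = aₙ/a₁
r^3 = 4459/13 = 343
r = 343^(1/3)
= 7

r = 7


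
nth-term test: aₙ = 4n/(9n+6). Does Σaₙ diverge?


lim(n→∞) 4n/(9n+6) = 4/9 = 4/9  (divide numerator and denominator by n)
lim aₙ = 4/9 ≠ 0 → series DIVERGES

Diverges (lim aₙ = 4/9 ≠ 0)


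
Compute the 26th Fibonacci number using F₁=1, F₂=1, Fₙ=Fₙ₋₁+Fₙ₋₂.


Fibonacci sequence: 1, 1, 2, 3, 5, 8, 13, 21, 34, 55, 89, ...
F(26) = 121393

F(26) = 121393


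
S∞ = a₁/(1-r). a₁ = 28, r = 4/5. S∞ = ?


S∞ = a₁/(1-r) = 28/(1 - 4/5)
= 28/(1/5)
= 140

S∞ = 140


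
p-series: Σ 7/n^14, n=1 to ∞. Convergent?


p-series test: Σ c/n^p converges if p > 1, diverges if p ≤ 1 (constant c > 0 doesn't affect convergence).
p = 14
14 > 1 → CONVERGES

Converges (p = 14 > 1)


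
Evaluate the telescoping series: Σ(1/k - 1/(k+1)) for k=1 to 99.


Telescoping: adjacent terms cancel.
= 1/1 - 1/100
= 1 - 1/100 = 99/100

Sum = 99/100


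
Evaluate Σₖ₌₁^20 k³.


n(n+1)/2 = 20×21/2 = 210
Σk³ = 210² = 44100

Σk³ = 44100


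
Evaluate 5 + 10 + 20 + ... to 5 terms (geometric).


Sₙ = 5×(2^5 - 1)/(2 - 1)
= 5×(32 - 1)/1
= 5×31/1
= 155

S_5 = 155


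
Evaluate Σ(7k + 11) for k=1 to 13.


Σ(7k+11) = 7·Σk + 11·n
= 7·91 + 11·13
= 637 + 143 = 780

Σ = 780


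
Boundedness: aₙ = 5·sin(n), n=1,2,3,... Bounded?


For all n, -1 ≤ sin(n) ≤ 1, so -5 ≤ 5·sin(n) ≤ 5
Lower bound: -5, Upper bound: 5
The sequence IS bounded

Bounded (-5 ≤ aₙ ≤ 5)


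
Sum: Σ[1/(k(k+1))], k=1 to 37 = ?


1/(k(k+1)) = 1/k - 1/(k+1) (partial fractions)
Telescoping: Σ = 1 - 1/38 = 37/38

Sum = 37/38


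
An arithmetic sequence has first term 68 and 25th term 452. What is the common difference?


d = (aₙ - a₁)/(n-1)
= (452 - 68)/(25-1)
= 384/24 = 16

d = 16


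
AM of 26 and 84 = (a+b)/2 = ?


AM = (26 + 84)/2 = 110/2 = 55

AM = 55


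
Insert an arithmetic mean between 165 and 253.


AM = (165 + 253)/2 = 418/2 = 209

AM = 209


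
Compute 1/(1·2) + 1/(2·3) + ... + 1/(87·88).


1/(k(k+1)) = 1/k - 1/(k+1) (partial fractions)
Telescoping: Σ = 1 - 1/88 = 87/88

Sum = 87/88


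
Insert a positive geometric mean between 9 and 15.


GM = √(9×15) = √135 = 11.619

GM = 11.619


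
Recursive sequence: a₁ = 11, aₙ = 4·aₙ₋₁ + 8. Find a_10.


Computing step by step:
a_1 = 11
a_2 = 52
a_3 = 216
a_4 = 872
a_5 = 3496
a_6 = 13992
a_7 = 55976
a_8 = 223912
a_9 = 895656
a_10 = 3582632


a_10 = 3582632


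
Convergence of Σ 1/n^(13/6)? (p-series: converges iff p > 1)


p-series test: Σ c/n^p converges if p > 1, diverges if p ≤ 1 (constant c > 0 doesn't affect convergence).
p = 13/6
13/6 > 1 → CONVERGES

Converges (p = 13/6 > 1)


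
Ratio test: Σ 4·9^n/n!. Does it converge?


aₙ = 4·9^n/n!
a_{n+1}/aₙ = 9^(n+1)/(n+1)! × n!/9^n  (constant 4 cancels)
= 9/(n+1)
L = lim(n→∞) 9/(n+1) = 0
L < 1 → series CONVERGES

Converges (ratio test: L = 0 < 1)


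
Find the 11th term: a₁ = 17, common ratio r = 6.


aₙ = a₁·r^(n-1)
= 17×6^10
= 17×60466176
= 1027924992

a_11 = 1027924992


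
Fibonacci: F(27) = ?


Fibonacci sequence: 1, 1, 2, 3, 5, 8, 13, 21, 34, 55, 89, ...
F(27) = 196418

F(27) = 196418


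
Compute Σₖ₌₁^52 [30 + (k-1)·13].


aₙ = 30 + (52-1)×13 = 693
Sₙ = n(a₁+aₙ)/2 = 52×(30+693)/2
= 52×723/2 = 18798

S_52 = 18798


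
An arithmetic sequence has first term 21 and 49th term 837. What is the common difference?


d = (aₙ - a₁)/(n-1)
= (837 - 21)/(49-1)
= 816/48 = 17

d = 17


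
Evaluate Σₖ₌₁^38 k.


n(n+1)/2 = 38×39/2 = 1482/2 = 741

Σk = 741


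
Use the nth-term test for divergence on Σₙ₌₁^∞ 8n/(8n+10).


lim(n→∞) 8n/(8n+10) = 8/8 = 1  (divide numerator and denominator by n)
lim aₙ = 1 ≠ 0 → series DIVERGES

Diverges (lim aₙ = 1 ≠ 0)


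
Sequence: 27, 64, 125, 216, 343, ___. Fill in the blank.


Pattern: perfect cubes: n³
Terms: 27, 64, 125, 216, 343
Next term = 512

Next term = 512


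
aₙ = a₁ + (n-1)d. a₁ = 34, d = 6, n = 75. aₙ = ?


aₙ = a₁ + (n-1)d
= 34 + (75-1)×6
= 34 + 444
= 478

a_75 = 478


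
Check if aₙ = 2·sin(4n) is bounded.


For all n, -1 ≤ sin(4n) ≤ 1, so -2 ≤ 2·sin(4n) ≤ 2
Lower bound: -2, Upper bound: 2
The sequence IS bounded

Bounded (-2 ≤ aₙ ≤ 2)


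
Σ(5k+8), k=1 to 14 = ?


Σ(5k+8) = 5·Σk + 8·n
= 5·105 + 8·14
= 525 + 112 = 637

Σ = 637


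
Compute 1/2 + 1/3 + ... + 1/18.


Σₖ₌2^18 1/k = 1/2 + 1/3 + 1/4 + ... + 1/18
= 10190221/4084080
≈ 2.4951

Sum = 10190221/4084080 ≈ 2.4951


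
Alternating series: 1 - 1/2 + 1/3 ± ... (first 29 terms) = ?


S = 1 - 1/2 + 1/3 - 1/4 + 1/5 - 1/6 + 1/7 - 1/8 ± ...
= 0.7101
(Full series converges to +ln(2) ≈ +0.6931)

S_29 = 0.7101


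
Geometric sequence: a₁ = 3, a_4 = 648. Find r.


r^(n-1) = aₙ/a₁
r^3 = 648/3 = 216
r = 216^(1/3)
= 6

r = 6


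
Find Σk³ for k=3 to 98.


Σₖ₌3^98 k³ = [98·99/2]² − [2·3/2]²
= 23532201 − 9 = 23532192

Σk³ = 23532192


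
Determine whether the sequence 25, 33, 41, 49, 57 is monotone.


Differences: 8, 8, 8, 8
All differences > 0 → strictly INCREASING

Monotonically increasing


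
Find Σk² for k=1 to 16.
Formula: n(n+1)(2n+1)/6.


n = 16
n(n+1)(2n+1)/6 = 16×17×33/6
= 8976/6 = 1496

Σk² = 1496


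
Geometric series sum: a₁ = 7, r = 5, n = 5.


Sₙ = 7×(5^5 - 1)/(5 - 1)
= 7×(3125 - 1)/4
= 7×3124/4
= 5467

S_5 = 5467


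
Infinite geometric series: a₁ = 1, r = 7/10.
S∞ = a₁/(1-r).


S∞ = a₁/(1-r) = 1/(1 - 7/10)
= 1/(3/10)
= 10/3

S∞ = 10/3


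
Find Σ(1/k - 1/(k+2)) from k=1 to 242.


Telescoping with gap 2: two head and two tail terms survive.
= (1 + 1/2) - (1/243 + 1/244)
= 3/2 - 1/243 - 1/244 = 88451/59292

Sum = 88451/59292


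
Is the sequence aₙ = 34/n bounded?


a₁ = 34, a₂ = 34/2, a₃ = 34/3, ...
0 < aₙ ≤ 34 for all n ≥ 1
Lower bound: 0, Upper bound: 34
The sequence IS bounded

Bounded (0 < aₙ ≤ 34)


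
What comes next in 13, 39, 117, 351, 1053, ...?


Pattern: geometric (r=3)
Terms: 13, 39, 117, 351, 1053
Next term = 3159

Next term = 3159


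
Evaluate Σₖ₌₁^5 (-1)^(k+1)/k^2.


S = 1 - 1/4 + 1/9 - 1/16 + 1/25
= 0.8386
(Full series converges to +π²/12 ≈ +0.8225)

S_5 = 0.8386


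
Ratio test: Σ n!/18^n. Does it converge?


aₙ = n!/18^n
a_{n+1}/aₙ = (n+1)!/18^(n+1) × 18^n/n!
= (n+1)/18
L = lim(n→∞) (n+1)/18 = ∞
L > 1 → series DIVERGES

Diverges (ratio test: L = ∞ > 1)


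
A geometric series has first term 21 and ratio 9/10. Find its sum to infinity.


S∞ = a₁/(1-r) = 21/(1 - 9/10)
= 21/(1/10)
= 210

S∞ = 210


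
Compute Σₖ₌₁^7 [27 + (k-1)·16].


aₙ = 27 + (7-1)×16 = 123
Sₙ = n(a₁+aₙ)/2 = 7×(27+123)/2
= 7×150/2 = 525

S_7 = 525


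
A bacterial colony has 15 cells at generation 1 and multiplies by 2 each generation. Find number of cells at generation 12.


aₙ = a₁·r^(n-1)
= 15×2^11
= 15×2048
= 30720

a_12 = 30720


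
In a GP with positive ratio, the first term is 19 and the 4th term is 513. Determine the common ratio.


r^(n-1) = aₙ/a₁
r^3 = 513/19 = 27
r = 27^(1/3)
= 3

r = 3


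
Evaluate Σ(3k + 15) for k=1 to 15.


Σ(3k+15) = 3·Σk + 15·n
= 3·120 + 15·15
= 360 + 225 = 585

Σ = 585


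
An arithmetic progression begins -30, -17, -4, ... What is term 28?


aₙ = a₁ + (n-1)d
= -30 + (28-1)×13
= -30 + 351
= 321

a_28 = 321


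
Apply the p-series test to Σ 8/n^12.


p-series test: Σ c/n^p converges if p > 1, diverges if p ≤ 1 (constant c > 0 doesn't affect convergence).
p = 12
12 > 1 → CONVERGES

Converges (p = 12 > 1)


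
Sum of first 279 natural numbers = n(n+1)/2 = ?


n(n+1)/2 = 279×280/2 = 78120/2 = 39060

Σk = 39060


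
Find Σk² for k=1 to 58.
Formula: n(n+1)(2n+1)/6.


n = 58
n(n+1)(2n+1)/6 = 58×59×117/6
= 400374/6 = 66729

Σk² = 66729


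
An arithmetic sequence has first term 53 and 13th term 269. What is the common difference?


d = (aₙ - a₁)/(n-1)
= (269 - 53)/(13-1)
= 216/12 = 18

d = 18


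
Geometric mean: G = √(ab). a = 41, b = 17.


GM = √(41×17) = √697 = 26.4008

GM = 26.4008


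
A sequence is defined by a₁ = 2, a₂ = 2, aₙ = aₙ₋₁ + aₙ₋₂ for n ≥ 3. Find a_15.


Computing iteratively: 2, 2, 4, 6, 10, 16, 26, 42, 68, 110, 178, 288, ...
a_15 = 1220

a_15 = 1220


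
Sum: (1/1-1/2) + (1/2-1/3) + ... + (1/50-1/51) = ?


Telescoping: adjacent terms cancel.
= 1/1 - 1/51
= 1 - 1/51 = 50/51

Sum = 50/51


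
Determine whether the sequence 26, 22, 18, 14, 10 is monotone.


Differences: -4, -4, -4, -4
All differences < 0 → strictly DECREASING

Monotonically decreasing


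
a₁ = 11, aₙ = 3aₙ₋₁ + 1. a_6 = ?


Computing step by step:
a_1 = 11
a_2 = 34
a_3 = 103
a_4 = 310
a_5 = 931
a_6 = 2794


a_6 = 2794


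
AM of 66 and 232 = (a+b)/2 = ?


AM = (66 + 232)/2 = 298/2 = 149

AM = 149


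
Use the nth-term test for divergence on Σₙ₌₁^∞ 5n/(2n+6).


lim(n→∞) 5n/(2n+6) = 5/2 = 5/2  (divide numerator and denominator by n)
lim aₙ = 5/2 ≠ 0 → series DIVERGES

Diverges (lim aₙ = 5/2 ≠ 0)


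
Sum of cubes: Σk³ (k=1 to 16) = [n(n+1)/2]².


n(n+1)/2 = 16×17/2 = 136
Σk³ = 136² = 18496

Σk³ = 18496


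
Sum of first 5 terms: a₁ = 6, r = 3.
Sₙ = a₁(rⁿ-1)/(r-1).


Sₙ = 6×(3^5 - 1)/(3 - 1)
= 6×(243 - 1)/2
= 6×242/2
= 726

S_5 = 726


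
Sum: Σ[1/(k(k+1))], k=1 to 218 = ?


1/(k(k+1)) = 1/k - 1/(k+1) (partial fractions)
Telescoping: Σ = 1 - 1/219 = 218/219

Sum = 218/219


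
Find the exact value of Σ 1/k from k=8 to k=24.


Σₖ₌8^24 1/k = 1/8 + 1/9 + 1/10 + ... + 1/24
= 2111531243/1784742960
≈ 1.1831

Sum = 2111531243/1784742960 ≈ 1.1831


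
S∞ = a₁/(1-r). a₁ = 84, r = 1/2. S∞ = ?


S∞ = a₁/(1-r) = 84/(1 - 1/2)
= 84/(1/2)
= 168

S∞ = 168


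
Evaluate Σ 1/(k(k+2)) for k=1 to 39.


1/(k(k+2)) = (1/2)·(1/k - 1/(k+2)) (partial fractions)
Telescoping: Σ = (1/2)·(1 + 1/2 - 1/40 - 1/41) = 2379/3280

Sum = 2379/3280


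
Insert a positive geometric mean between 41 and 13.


GM = √(41×13) = √533 = 23.0868

GM = 23.0868


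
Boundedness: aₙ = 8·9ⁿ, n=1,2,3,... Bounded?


aₙ = 8·9ⁿ → as n→∞, aₙ→∞ (since base 9 > 1)
No finite upper bound exists
The sequence is UNBOUNDED

Unbounded (aₙ → ∞ as n → ∞)


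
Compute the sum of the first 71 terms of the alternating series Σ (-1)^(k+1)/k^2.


S = 1 - 1/4 + 1/9 - 1/16 + 1/25 - 1/36 + 1/49 - 1/64 ± ...
= 0.8226
(Full series converges to +π²/12 ≈ +0.8225)

S_71 = 0.8226


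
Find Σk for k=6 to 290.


Σₖ₌6^290 k = Σₖ₌₁^290 k − Σₖ₌₁^5 k
= 290·291/2 − 5·6/2
= 42195 − 15 = 42180

Σk = 42180


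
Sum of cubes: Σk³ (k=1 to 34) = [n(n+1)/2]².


n(n+1)/2 = 34×35/2 = 595
Σk³ = 595² = 354025

Σk³ = 354025


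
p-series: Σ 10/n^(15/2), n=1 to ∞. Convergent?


p-series test: Σ c/n^p converges if p > 1, diverges if p ≤ 1 (constant c > 0 doesn't affect convergence).
p = 15/2
15/2 > 1 → CONVERGES

Converges (p = 15/2 > 1)


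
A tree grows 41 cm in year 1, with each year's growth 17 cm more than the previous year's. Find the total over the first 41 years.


aₙ = 41 + (41-1)×17 = 721
Sₙ = n(a₁+aₙ)/2 = 41×(41+721)/2
= 41×762/2 = 15621

S_41 = 15621


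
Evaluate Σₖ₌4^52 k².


Σₖ₌4^52 k² = Σₖ₌₁^52 k² − Σₖ₌₁^3 k²
= 52·53·105/6 − 3·4·7/6
= 48230 − 14 = 48216

Σk² = 48216


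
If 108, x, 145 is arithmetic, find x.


AM = (108 + 145)/2 = 253/2 = 126.5

AM = 126.5


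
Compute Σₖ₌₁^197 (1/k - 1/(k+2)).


Telescoping with gap 2: two head and two tail terms survive.
= (1 + 1/2) - (1/198 + 1/199)
= 3/2 - 1/198 - 1/199 = 29353/19701

Sum = 29353/19701


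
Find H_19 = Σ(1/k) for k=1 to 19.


H_19 = 1/1 + 1/2 + 1/3 + ... + 1/19
= 275295799/77597520
≈ 3.5477

H_19 = 275295799/77597520 ≈ 3.5477


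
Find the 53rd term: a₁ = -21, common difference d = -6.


aₙ = a₁ + (n-1)d
= -21 + (53-1)×-6
= -21 - 312
= -333

a_53 = -333


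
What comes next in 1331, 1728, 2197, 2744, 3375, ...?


Pattern: perfect cubes: n³
Terms: 1331, 1728, 2197, 2744, 3375
Next term = 4096

Next term = 4096


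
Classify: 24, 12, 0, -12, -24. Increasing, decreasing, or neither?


Differences: -12, -12, -12, -12
All differences < 0 → strictly DECREASING

Monotonically decreasing


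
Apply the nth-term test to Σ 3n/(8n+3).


lim(n→∞) 3n/(8n+3) = 3/8 = 3/8  (divide numerator and denominator by n)
lim aₙ = 3/8 ≠ 0 → series DIVERGES

Diverges (lim aₙ = 3/8 ≠ 0)


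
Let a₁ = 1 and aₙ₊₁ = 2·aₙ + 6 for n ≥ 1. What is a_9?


Computing step by step:
a_1 = 1
a_2 = 8
a_3 = 22
a_4 = 50
a_5 = 106
a_6 = 218
a_7 = 442
a_8 = 890
a_9 = 1786


a_9 = 1786


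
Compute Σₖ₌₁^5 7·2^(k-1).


Sₙ = 7×(2^5 - 1)/(2 - 1)
= 7×(32 - 1)/1
= 7×31/1
= 217

S_5 = 217


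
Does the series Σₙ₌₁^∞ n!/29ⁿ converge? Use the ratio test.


aₙ = n!/29^n
a_{n+1}/aₙ = (n+1)!/29^(n+1) × 29^n/n!
= (n+1)/29
L = lim(n→∞) (n+1)/29 = ∞
L > 1 → series DIVERGES

Diverges (ratio test: L = ∞ > 1)


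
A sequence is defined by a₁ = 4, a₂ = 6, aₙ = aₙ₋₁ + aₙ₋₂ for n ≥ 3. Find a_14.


Computing iteratively: 4, 6, 10, 16, 26, 42, 68, 110, 178, 288, 466, 754, ...
a_14 = 1974

a_14 = 1974


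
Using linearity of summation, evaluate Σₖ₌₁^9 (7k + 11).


Σ(7k+11) = 7·Σk + 11·n
= 7·45 + 11·9
= 315 + 99 = 414

Σ = 414


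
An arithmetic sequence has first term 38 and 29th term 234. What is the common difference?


d = (aₙ - a₁)/(n-1)
= (234 - 38)/(29-1)
= 196/28 = 7

d = 7


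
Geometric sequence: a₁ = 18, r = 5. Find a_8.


aₙ = a₁·r^(n-1)
= 18×5^7
= 18×78125
= 1406250

a_8 = 1406250


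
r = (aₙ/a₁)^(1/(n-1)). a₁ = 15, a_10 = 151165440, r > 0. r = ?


r^(n-1) = aₙ/a₁
r^9 = 151165440/15 = 10077696
r = 10077696^(1/9)
= 6

r = 6


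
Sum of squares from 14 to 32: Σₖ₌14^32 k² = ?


Σₖ₌14^32 k² = Σₖ₌₁^32 k² − Σₖ₌₁^13 k²
= 32·33·65/6 − 13·14·27/6
= 11440 − 819 = 10621

Σk² = 10621


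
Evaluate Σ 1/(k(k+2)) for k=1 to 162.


1/(k(k+2)) = (1/2)·(1/k - 1/(k+2)) (partial fractions)
Telescoping: Σ = (1/2)·(1 + 1/2 - 1/163 - 1/164) = 39771/53464

Sum = 39771/53464


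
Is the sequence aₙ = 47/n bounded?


a₁ = 47, a₂ = 47/2, a₃ = 47/3, ...
0 < aₙ ≤ 47 for all n ≥ 1
Lower bound: 0, Upper bound: 47
The sequence IS bounded

Bounded (0 < aₙ ≤ 47)


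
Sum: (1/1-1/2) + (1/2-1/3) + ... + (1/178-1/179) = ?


Telescoping: adjacent terms cancel.
= 1/1 - 1/179
= 1 - 1/179 = 178/179

Sum = 178/179


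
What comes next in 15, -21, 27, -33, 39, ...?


Pattern: alternating sign, magnitude arithmetic (d=6)
Terms: 15, -21, 27, -33, 39
Next term = -45

Next term = -45


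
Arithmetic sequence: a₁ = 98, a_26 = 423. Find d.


d = (aₙ - a₁)/(n-1)
= (423 - 98)/(26-1)
= 325/25 = 13

d = 13


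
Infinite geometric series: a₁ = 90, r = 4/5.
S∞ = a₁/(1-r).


S∞ = a₁/(1-r) = 90/(1 - 4/5)
= 90/(1/5)
= 450

S∞ = 450


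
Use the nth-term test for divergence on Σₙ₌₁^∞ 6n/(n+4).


lim(n→∞) 6n/(n+4) = 6/1 = 6  (divide numerator and denominator by n)
lim aₙ = 6 ≠ 0 → series DIVERGES

Diverges (lim aₙ = 6 ≠ 0)


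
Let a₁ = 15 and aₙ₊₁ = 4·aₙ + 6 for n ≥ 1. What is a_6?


Computing step by step:
a_1 = 15
a_2 = 66
a_3 = 270
a_4 = 1086
a_5 = 4350
a_6 = 17406


a_6 = 17406


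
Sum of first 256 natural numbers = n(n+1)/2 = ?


n(n+1)/2 = 256×257/2 = 65792/2 = 32896

Σk = 32896


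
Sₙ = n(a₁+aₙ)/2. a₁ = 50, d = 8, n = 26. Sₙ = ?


aₙ = 50 + (26-1)×8 = 250
Sₙ = n(a₁+aₙ)/2 = 26×(50+250)/2
= 26×300/2 = 3900

S_26 = 3900


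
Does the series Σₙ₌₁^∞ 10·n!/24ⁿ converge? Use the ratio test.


aₙ = 10·n!/24^n
a_{n+1}/aₙ = (n+1)!/24^(n+1) × 24^n/n!  (constant 10 cancels)
= (n+1)/24
L = lim(n→∞) (n+1)/24 = ∞
L > 1 → series DIVERGES

Diverges (ratio test: L = ∞ > 1)


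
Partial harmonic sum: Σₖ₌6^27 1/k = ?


Σₖ₌6^27 1/k = 1/6 + 1/7 + 1/8 + ... + 1/27
= 129153912863/80313433200
≈ 1.6081

Sum = 129153912863/80313433200 ≈ 1.6081


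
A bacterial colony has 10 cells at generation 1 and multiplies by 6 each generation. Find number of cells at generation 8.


aₙ = a₁·r^(n-1)
= 10×6^7
= 10×279936
= 2799360

a_8 = 2799360


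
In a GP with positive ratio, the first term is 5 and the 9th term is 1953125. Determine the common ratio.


r^(n-1) = aₙ/a₁
r^8 = 1953125/5 = 390625
r = 390625^(1/8)
= ±5; taking r > 0 gives r = 5

r = 5


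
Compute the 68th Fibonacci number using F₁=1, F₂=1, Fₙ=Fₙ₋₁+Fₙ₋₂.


Fibonacci sequence: 1, 1, 2, 3, 5, 8, 13, 21, 34, 55, 89, ...
F(68) = 72723460248141

F(68) = 72723460248141


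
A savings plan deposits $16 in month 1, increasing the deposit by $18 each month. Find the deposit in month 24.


aₙ = a₁ + (n-1)d
= 16 + (24-1)×18
= 16 + 414
= 430

a_24 = 430


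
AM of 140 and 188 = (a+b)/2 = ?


AM = (140 + 188)/2 = 328/2 = 164

AM = 164


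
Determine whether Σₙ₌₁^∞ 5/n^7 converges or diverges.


p-series test: Σ c/n^p converges if p > 1, diverges if p ≤ 1 (constant c > 0 doesn't affect convergence).
p = 7
7 > 1 → CONVERGES

Converges (p = 7 > 1)


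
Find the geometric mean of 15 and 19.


GM = √(15×19) = √285 = 16.8819

GM = 16.8819


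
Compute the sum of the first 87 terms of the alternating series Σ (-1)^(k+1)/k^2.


S = 1 - 1/4 + 1/9 - 1/16 + 1/25 - 1/36 + 1/49 - 1/64 ± ...
= 0.8225
(Full series converges to +π²/12 ≈ +0.8225)

S_87 = 0.8225


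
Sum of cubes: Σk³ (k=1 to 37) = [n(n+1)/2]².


n(n+1)/2 = 37×38/2 = 703
Σk³ = 703² = 494209

Σk³ = 494209


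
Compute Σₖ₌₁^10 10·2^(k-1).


Sₙ = 10×(2^10 - 1)/(2 - 1)
= 10×(1024 - 1)/1
= 10×1023/1
= 10230

S_10 = 10230


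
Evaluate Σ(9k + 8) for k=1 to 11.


Σ(9k+8) = 9·Σk + 8·n
= 9·66 + 8·11
= 594 + 88 = 682

Σ = 682


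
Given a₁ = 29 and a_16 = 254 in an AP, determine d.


d = (aₙ - a₁)/(n-1)
= (254 - 29)/(16-1)
= 225/15 = 15

d = 15


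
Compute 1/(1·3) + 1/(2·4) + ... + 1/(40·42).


1/(k(k+2)) = (1/2)·(1/k - 1/(k+2)) (partial fractions)
Telescoping: Σ = (1/2)·(1 + 1/2 - 1/41 - 1/42) = 625/861

Sum = 625/861


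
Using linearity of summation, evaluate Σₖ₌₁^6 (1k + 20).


Σ(1k+20) = 1·Σk + 20·n
= 1·21 + 20·6
= 21 + 120 = 141

Σ = 141


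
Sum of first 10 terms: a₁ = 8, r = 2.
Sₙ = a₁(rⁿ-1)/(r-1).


Sₙ = 8×(2^10 - 1)/(2 - 1)
= 8×(1024 - 1)/1
= 8×1023/1
= 8184

S_10 = 8184


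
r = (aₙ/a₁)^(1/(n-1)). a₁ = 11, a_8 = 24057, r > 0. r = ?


r^(n-1) = aₙ/a₁
r^7 = 24057/11 = 2187
r = 2187^(1/7)
= 3

r = 3


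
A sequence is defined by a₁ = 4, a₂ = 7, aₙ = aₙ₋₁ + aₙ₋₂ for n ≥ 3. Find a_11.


Computing iteratively: 4, 7, 11, 18, 29, 47, 76, 123, 199, 322, 521
a_11 = 521

a_11 = 521


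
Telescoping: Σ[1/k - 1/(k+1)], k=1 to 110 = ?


Telescoping: adjacent terms cancel.
= 1/1 - 1/111
= 1 - 1/111 = 110/111

Sum = 110/111


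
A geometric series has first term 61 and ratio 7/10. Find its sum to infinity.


S∞ = a₁/(1-r) = 61/(1 - 7/10)
= 61/(3/10)
= 610/3

S∞ = 610/3


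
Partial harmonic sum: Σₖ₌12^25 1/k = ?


Σₖ₌12^25 1/k = 1/12 + 1/13 + 1/14 + ... + 1/25
= 21311994931/26771144400
≈ 0.7961

Sum = 21311994931/26771144400 ≈ 0.7961


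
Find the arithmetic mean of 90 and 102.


AM = (90 + 102)/2 = 192/2 = 96

AM = 96


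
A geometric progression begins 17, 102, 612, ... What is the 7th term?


aₙ = a₁·r^(n-1)
= 17×6^6
= 17×46656
= 793152

a_7 = 793152


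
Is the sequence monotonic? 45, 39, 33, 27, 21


Differences: -6, -6, -6, -6
All differences < 0 → strictly DECREASING

Monotonically decreasing


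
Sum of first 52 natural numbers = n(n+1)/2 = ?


n(n+1)/2 = 52×53/2 = 2756/2 = 1378

Σk = 1378


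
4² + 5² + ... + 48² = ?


Σₖ₌4^48 k² = Σₖ₌₁^48 k² − Σₖ₌₁^3 k²
= 48·49·97/6 − 3·4·7/6
= 38024 − 14 = 38010

Σk² = 38010


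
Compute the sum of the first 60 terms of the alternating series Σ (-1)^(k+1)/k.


S = 1 - 1/2 + 1/3 - 1/4 + 1/5 - 1/6 + 1/7 - 1/8 ± ...
= 0.6849
(Full series converges to +ln(2) ≈ +0.6931)

S_60 = 0.6849


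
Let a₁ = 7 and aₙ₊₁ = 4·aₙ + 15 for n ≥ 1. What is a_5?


Computing step by step:
a_1 = 7
a_2 = 43
a_3 = 187
a_4 = 763
a_5 = 3067


a_5 = 3067


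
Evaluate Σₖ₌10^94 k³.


Σₖ₌10^94 k³ = [94·95/2]² − [9·10/2]²
= 19936225 − 2025 = 19934200

Σk³ = 19934200


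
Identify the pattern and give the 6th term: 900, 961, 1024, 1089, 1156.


Pattern: perfect squares: n²
Terms: 900, 961, 1024, 1089, 1156
Next term = 1225

Next term = 1225


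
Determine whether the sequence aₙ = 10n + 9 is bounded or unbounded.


aₙ = 10n + 9 → as n→∞, aₙ→∞
No finite upper bound exists
The sequence is UNBOUNDED

Unbounded (aₙ → ∞ as n → ∞)


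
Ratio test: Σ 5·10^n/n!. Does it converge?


aₙ = 5·10^n/n!
a_{n+1}/aₙ = 10^(n+1)/(n+1)! × n!/10^n  (constant 5 cancels)
= 10/(n+1)
L = lim(n→∞) 10/(n+1) = 0
L < 1 → series CONVERGES

Converges (ratio test: L = 0 < 1)


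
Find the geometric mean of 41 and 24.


GM = √(41×24) = √984 = 31.3688

GM = 31.3688


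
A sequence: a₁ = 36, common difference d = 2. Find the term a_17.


aₙ = a₁ + (n-1)d
= 36 + (17-1)×2
= 36 + 32
= 68

a_17 = 68


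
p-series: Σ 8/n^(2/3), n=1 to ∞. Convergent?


p-series test: Σ c/n^p converges if p > 1, diverges if p ≤ 1 (constant c > 0 doesn't affect convergence).
p = 2/3
2/3 ≤ 1 → DIVERGES

Diverges (p = 2/3 ≤ 1)


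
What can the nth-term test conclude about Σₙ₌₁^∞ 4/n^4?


lim(n→∞) 4/n^4 = 0
lim aₙ = 0 → nth-term test is INCONCLUSIVE
(Need other tests; this is actually a convergent p-series with p=4 > 1)

Inconclusive (lim aₙ = 0; need another test)


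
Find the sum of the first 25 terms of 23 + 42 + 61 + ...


aₙ = 23 + (25-1)×19 = 479
Sₙ = n(a₁+aₙ)/2 = 25×(23+479)/2
= 25×502/2 = 6275

S_25 = 6275


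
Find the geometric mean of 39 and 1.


GM = √(39×1) = √39 = 6.245

GM = 6.245


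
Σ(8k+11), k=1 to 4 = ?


Σ(8k+11) = 8·Σk + 11·n
= 8·10 + 11·4
= 80 + 44 = 124

Σ = 124


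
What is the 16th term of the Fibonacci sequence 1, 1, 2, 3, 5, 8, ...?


Fibonacci sequence: 1, 1, 2, 3, 5, 8, 13, 21, 34, 55, 89, ...
F(16) = 987

F(16) = 987


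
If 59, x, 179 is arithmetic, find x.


AM = (59 + 179)/2 = 238/2 = 119

AM = 119


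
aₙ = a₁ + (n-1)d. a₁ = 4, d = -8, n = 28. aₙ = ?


aₙ = a₁ + (n-1)d
= 4 + (28-1)×-8
= 4 - 216
= -212

a_28 = -212


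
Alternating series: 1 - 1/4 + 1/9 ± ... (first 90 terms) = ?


S = 1 - 1/4 + 1/9 - 1/16 + 1/25 - 1/36 + 1/49 - 1/64 ± ...
= 0.8224
(Full series converges to +π²/12 ≈ +0.8225)

S_90 = 0.8224


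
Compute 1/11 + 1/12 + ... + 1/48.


Σₖ₌11^48 1/k = 1/11 + 1/12 + 1/13 + ... + 1/48
= 677286844336960408373/442720643463713815200
≈ 1.5298

Sum = 677286844336960408373/442720643463713815200 ≈ 1.5298


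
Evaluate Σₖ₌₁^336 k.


n(n+1)/2 = 336×337/2 = 113232/2 = 56616

Σk = 56616


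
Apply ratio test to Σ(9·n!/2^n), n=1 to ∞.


aₙ = 9·n!/2^n
a_{n+1}/aₙ = (n+1)!/2^(n+1) × 2^n/n!  (constant 9 cancels)
= (n+1)/2
L = lim(n→∞) (n+1)/2 = ∞
L > 1 → series DIVERGES

Diverges (ratio test: L = ∞ > 1)


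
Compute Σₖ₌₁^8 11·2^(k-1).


Sₙ = 11×(2^8 - 1)/(2 - 1)
= 11×(256 - 1)/1
= 11×255/1
= 2805

S_8 = 2805


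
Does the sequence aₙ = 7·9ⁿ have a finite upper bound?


aₙ = 7·9ⁿ → as n→∞, aₙ→∞ (since base 9 > 1)
No finite upper bound exists
The sequence is UNBOUNDED

Unbounded (aₙ → ∞ as n → ∞)


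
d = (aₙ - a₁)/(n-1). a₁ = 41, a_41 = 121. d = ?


d = (aₙ - a₁)/(n-1)
= (121 - 41)/(41-1)
= 80/40 = 2

d = 2


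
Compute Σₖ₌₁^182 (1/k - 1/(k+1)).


Telescoping: adjacent terms cancel.
= 1/1 - 1/183
= 1 - 1/183 = 182/183

Sum = 182/183


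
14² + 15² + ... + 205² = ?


Σₖ₌14^205 k² = Σₖ₌₁^205 k² − Σₖ₌₁^13 k²
= 205·206·411/6 − 13·14·27/6
= 2892755 − 819 = 2891936

Σk² = 2891936


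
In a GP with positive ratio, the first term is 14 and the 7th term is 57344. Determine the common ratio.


r^(n-1) = aₙ/a₁
r^6 = 57344/14 = 4096
r = 4096^(1/6)
= ±4; taking r > 0 gives r = 4

r = 4


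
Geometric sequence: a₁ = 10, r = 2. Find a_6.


aₙ = a₁·r^(n-1)
= 10×2^5
= 10×32
= 320

a_6 = 320


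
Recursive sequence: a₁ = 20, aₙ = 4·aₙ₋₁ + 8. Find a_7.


Computing step by step:
a_1 = 20
a_2 = 88
a_3 = 360
a_4 = 1448
a_5 = 5800
a_6 = 23208
a_7 = 92840


a_7 = 92840


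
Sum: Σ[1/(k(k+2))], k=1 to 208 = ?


1/(k(k+2)) = (1/2)·(1/k - 1/(k+2)) (partial fractions)
Telescoping: Σ = (1/2)·(1 + 1/2 - 1/209 - 1/210) = 16354/21945

Sum = 16354/21945


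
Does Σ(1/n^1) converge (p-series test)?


p-series test: Σ c/n^p converges if p > 1, diverges if p ≤ 1 (constant c > 0 doesn't affect convergence).
p = 1
1 ≤ 1 → DIVERGES

Diverges (p = 1 ≤ 1)


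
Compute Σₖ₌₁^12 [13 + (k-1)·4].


aₙ = 13 + (12-1)×4 = 57
Sₙ = n(a₁+aₙ)/2 = 12×(13+57)/2
= 12×70/2 = 420

S_12 = 420


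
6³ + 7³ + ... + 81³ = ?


Σₖ₌6^81 k³ = [81·82/2]² − [5·6/2]²
= 11029041 − 225 = 11028816

Σk³ = 11028816


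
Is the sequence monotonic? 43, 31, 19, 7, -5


Differences: -12, -12, -12, -12
All differences < 0 → strictly DECREASING

Monotonically decreasing


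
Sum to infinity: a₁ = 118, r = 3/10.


S∞ = a₁/(1-r) = 118/(1 - 3/10)
= 118/(7/10)
= 1180/7

S∞ = 1180/7


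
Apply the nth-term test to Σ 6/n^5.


lim(n→∞) 6/n^5 = 0
lim aₙ = 0 → nth-term test is INCONCLUSIVE
(Need other tests; this is actually a convergent p-series with p=5 > 1)

Inconclusive (lim aₙ = 0; need another test)


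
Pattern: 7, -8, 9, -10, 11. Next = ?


Pattern: alternating sign, magnitude arithmetic (d=1)
Terms: 7, -8, 9, -10, 11
Next term = -12

Next term = -12


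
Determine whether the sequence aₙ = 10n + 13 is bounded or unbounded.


aₙ = 10n + 13 → as n→∞, aₙ→∞
No finite upper bound exists
The sequence is UNBOUNDED

Unbounded (aₙ → ∞ as n → ∞)


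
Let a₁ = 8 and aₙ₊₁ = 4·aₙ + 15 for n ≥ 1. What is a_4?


Computing step by step:
a_1 = 8
a_2 = 47
a_3 = 203
a_4 = 827


a_4 = 827


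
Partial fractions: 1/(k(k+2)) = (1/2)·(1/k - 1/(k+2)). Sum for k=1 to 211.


1/(k(k+2)) = (1/2)·(1/k - 1/(k+2)) (partial fractions)
Telescoping: Σ = (1/2)·(1 + 1/2 - 1/212 - 1/213) = 67309/90312

Sum = 67309/90312


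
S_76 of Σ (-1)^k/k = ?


S = -1 + 1/2 - 1/3 + 1/4 - 1/5 + 1/6 - 1/7 + 1/8 ± ...
= -0.6866
(Full series converges to -ln(2) ≈ -0.6931)

S_76 = -0.6866


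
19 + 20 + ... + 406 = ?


Σₖ₌19^406 k = Σₖ₌₁^406 k − Σₖ₌₁^18 k
= 406·407/2 − 18·19/2
= 82621 − 171 = 82450

Σk = 82450


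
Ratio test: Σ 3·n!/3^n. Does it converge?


aₙ = 3·n!/3^n
a_{n+1}/aₙ = (n+1)!/3^(n+1) × 3^n/n!  (constant 3 cancels)
= (n+1)/3
L = lim(n→∞) (n+1)/3 = ∞
L > 1 → series DIVERGES

Diverges (ratio test: L = ∞ > 1)


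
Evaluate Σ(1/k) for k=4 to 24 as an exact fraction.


Σₖ₌4^24 1/k = 1/4 + 1/5 + 1/6 + ... + 1/24
= 693417203/356948592
≈ 1.9426

Sum = 693417203/356948592 ≈ 1.9426


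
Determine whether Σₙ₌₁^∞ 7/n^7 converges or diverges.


p-series test: Σ c/n^p converges if p > 1, diverges if p ≤ 1 (constant c > 0 doesn't affect convergence).
p = 7
7 > 1 → CONVERGES

Converges (p = 7 > 1)


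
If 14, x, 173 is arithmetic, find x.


AM = (14 + 173)/2 = 187/2 = 93.5

AM = 93.5


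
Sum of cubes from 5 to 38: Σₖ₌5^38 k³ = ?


Σₖ₌5^38 k³ = [38·39/2]² − [4·5/2]²
= 549081 − 100 = 548981

Σk³ = 548981


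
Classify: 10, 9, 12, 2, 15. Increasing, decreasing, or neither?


Differences: -1, 3, -10, 13
Difference at position 2 is +3 (> 0) but position 1 is -1 (< 0) — sequence both rises and falls
→ NOT monotonic

Not monotonic


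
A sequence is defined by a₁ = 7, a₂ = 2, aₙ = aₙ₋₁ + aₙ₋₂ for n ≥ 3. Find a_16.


Computing iteratively: 7, 2, 9, 11, 20, 31, 51, 82, 133, 215, 348, 563, ...
a_16 = 3859

a_16 = 3859


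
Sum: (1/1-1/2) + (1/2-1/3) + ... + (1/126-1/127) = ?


Telescoping: adjacent terms cancel.
= 1/1 - 1/127
= 1 - 1/127 = 126/127

Sum = 126/127


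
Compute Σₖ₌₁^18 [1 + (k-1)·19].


aₙ = 1 + (18-1)×19 = 324
Sₙ = n(a₁+aₙ)/2 = 18×(1+324)/2
= 18×325/2 = 2925

S_18 = 2925


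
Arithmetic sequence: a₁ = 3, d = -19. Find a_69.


aₙ = a₁ + (n-1)d
= 3 + (69-1)×-19
= 3 - 1292
= -1289

a_69 = -1289


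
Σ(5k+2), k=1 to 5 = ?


Σ(5k+2) = 5·Σk + 2·n
= 5·15 + 2·5
= 75 + 10 = 85

Σ = 85


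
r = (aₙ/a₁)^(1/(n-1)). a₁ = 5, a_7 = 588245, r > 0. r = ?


r^(n-1) = aₙ/a₁
r^6 = 588245/5 = 117649
r = 117649^(1/6)
= ±7; taking r > 0 gives r = 7

r = 7


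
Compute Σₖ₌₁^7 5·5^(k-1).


Sₙ = 5×(5^7 - 1)/(5 - 1)
= 5×(78125 - 1)/4
= 5×78124/4
= 97655

S_7 = 97655


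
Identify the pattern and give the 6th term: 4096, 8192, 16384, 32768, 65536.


Pattern: powers of 2: 2ⁿ
Terms: 4096, 8192, 16384, 32768, 65536
Next term = 131072

Next term = 131072


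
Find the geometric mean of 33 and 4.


GM = √(33×4) = √132 = 11.4891

GM = 11.4891


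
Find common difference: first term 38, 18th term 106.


d = (aₙ - a₁)/(n-1)
= (106 - 38)/(18-1)
= 68/17 = 4

d = 4


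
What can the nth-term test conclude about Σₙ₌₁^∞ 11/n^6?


lim(n→∞) 11/n^6 = 0
lim aₙ = 0 → nth-term test is INCONCLUSIVE
(Need other tests; this is actually a convergent p-series with p=6 > 1)

Inconclusive (lim aₙ = 0; need another test)


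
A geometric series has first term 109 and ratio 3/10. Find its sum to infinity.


S∞ = a₁/(1-r) = 109/(1 - 3/10)
= 109/(7/10)
= 1090/7

S∞ = 1090/7
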